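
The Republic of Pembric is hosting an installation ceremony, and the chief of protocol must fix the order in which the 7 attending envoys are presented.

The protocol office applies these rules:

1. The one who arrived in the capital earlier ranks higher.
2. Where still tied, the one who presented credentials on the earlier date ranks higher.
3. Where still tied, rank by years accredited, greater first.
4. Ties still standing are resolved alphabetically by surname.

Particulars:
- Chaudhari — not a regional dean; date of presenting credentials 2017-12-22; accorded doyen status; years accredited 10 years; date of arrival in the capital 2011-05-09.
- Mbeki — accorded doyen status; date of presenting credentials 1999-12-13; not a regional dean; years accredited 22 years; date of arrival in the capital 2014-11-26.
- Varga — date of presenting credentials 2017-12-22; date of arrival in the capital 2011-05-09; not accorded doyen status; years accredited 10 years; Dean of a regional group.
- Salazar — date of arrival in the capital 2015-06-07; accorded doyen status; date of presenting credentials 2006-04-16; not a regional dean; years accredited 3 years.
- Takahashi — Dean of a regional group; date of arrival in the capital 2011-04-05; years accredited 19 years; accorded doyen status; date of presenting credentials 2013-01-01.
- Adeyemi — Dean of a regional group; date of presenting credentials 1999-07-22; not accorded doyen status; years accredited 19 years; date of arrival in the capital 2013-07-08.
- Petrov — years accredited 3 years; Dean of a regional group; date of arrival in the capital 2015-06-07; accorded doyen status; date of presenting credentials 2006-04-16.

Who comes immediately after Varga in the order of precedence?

By date of arrival in the capital (earlier first): Takahashi (2011-04-05); then Chaudhari and Varga (both 2011-05-09); then Adeyemi (2013-07-08); then Mbeki (2014-11-26); then Petrov and Salazar (both 2015-06-07).
Chaudhari and Varga both have date of presenting credentials 2017-12-22, so the next rule applies.
Chaudhari and Varga both have years accredited 10 years, so the next rule applies.
Among Chaudhari and Varga, alphabetically by surname: Chaudhari before Varga.
Petrov and Salazar both have date of presenting credentials 2006-04-16, so the next rule applies.
Petrov and Salazar both have years accredited 3 years, so the next rule applies.
Among Petrov and Salazar, alphabetically by surname: Petrov before Salazar.
Order: Takahashi, Chaudhari, Varga, Adeyemi, Mbeki, Petrov, Salazar.

Adeyemi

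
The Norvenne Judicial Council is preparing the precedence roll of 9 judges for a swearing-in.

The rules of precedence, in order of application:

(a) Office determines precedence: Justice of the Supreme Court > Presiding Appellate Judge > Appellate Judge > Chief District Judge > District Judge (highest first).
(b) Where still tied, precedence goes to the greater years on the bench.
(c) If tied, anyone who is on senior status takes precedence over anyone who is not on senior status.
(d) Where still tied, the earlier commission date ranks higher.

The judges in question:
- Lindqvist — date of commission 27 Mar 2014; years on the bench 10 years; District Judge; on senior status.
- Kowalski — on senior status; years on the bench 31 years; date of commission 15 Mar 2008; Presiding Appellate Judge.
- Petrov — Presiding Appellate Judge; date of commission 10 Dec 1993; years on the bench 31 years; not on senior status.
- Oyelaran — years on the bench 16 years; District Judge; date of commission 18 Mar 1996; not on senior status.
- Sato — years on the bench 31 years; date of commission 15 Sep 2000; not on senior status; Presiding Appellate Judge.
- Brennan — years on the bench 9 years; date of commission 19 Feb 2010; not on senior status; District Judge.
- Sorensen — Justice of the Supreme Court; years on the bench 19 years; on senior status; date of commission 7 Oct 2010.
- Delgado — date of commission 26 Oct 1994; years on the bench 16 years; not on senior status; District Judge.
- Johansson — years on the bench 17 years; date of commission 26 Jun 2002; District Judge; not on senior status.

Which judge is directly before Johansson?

Sato

By office: Sorensen (Justice of the Supreme Court); then Kowalski, Petrov and Sato (Presiding Appellate Judge); then Johansson, Delgado, Oyelaran, Lindqvist and Brennan (District Judge).
Kowalski, Petrov and Sato all have years on the bench 31 years, so the next rule applies.
Among Kowalski, Petrov and Sato, on senior status before not on senior status: Kowalski (on senior status) before Petrov and Sato (not on senior status).
Among Petrov and Sato, by date of commission (earlier first): Petrov (10 Dec 1993) before Sato (15 Sep 2000).
Among Johansson, Delgado, Oyelaran, Lindqvist and Brennan, by years on the bench (higher first): Johansson (17 years) before Delgado and Oyelaran (16 years) before Lindqvist (10 years) before Brennan (9 years).
Delgado and Oyelaran are each not on senior status, so the next rule applies.
Among Delgado and Oyelaran, by date of commission (earlier first): Delgado (26 Oct 1994) before Oyelaran (18 Mar 1996).
Order: Sorensen, Kowalski, Petrov, Sato, Johansson, Delgado, Oyelaran, Lindqvist, Brennan.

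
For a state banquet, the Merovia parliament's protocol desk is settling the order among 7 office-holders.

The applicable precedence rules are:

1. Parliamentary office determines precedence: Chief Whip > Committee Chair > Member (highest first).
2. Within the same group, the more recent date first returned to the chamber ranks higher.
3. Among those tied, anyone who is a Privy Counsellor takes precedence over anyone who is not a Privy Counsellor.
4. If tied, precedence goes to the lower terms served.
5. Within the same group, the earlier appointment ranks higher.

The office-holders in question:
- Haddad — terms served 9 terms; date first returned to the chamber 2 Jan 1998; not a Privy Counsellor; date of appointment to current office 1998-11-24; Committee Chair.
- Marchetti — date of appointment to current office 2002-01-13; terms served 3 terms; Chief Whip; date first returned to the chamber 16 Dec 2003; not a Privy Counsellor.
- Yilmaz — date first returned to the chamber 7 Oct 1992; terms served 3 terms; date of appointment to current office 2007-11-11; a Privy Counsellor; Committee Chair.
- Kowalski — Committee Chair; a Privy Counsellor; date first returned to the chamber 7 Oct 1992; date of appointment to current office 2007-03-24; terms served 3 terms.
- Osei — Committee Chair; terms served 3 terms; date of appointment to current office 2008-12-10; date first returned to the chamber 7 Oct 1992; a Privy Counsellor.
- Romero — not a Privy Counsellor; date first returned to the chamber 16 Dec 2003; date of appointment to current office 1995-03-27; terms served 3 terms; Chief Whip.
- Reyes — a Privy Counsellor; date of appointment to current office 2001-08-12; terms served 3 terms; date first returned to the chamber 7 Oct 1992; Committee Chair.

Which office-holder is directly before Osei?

Yilmaz

By parliamentary office: Romero and Marchetti (Chief Whip); then Haddad, Reyes, Kowalski, Yilmaz and Osei (Committee Chair).
Romero and Marchetti both have date first returned to the chamber 16 Dec 2003, so the next rule applies.
Romero and Marchetti are each not a Privy Counsellor, so the next rule applies.
Romero and Marchetti both have terms served 3 terms, so the next rule applies.
Among Romero and Marchetti, by date of appointment to current office (earlier first): Romero (1995-03-27) before Marchetti (2002-01-13).
Among Haddad, Reyes, Kowalski, Yilmaz and Osei, by date first returned to the chamber (later first): Haddad (2 Jan 1998) before Reyes, Kowalski, Yilmaz and Osei (7 Oct 1992).
Reyes, Kowalski, Yilmaz and Osei are each a Privy Counsellor, so the next rule applies.
Reyes, Kowalski, Yilmaz and Osei all have terms served 3 terms, so the next rule applies.
Among Reyes, Kowalski, Yilmaz and Osei, by date of appointment to current office (earlier first): Reyes (2001-08-12) before Kowalski (2007-03-24) before Yilmaz (2007-11-11) before Osei (2008-12-10).
Order: Romero, Marchetti, Haddad, Reyes, Kowalski, Yilmaz, Osei.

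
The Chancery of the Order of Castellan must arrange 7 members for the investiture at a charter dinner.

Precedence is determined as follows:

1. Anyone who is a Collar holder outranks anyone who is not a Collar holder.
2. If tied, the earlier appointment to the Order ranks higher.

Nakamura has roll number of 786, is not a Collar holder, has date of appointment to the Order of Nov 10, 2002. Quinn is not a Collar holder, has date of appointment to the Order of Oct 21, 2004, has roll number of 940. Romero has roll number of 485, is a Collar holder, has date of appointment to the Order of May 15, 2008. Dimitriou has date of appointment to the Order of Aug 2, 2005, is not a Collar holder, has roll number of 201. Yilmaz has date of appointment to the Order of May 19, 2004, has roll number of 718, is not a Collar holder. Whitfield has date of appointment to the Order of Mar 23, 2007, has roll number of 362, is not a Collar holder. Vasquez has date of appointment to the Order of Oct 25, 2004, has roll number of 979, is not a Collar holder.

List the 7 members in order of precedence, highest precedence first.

By the first rule: Romero (a Collar holder); then Nakamura, Yilmaz, Quinn, Vasquez, Dimitriou and Whitfield (each not a Collar holder).
Among Nakamura, Yilmaz, Quinn, Vasquez, Dimitriou and Whitfield, by date of appointment to the Order (earlier first): Nakamura (Nov 10, 2002) before Yilmaz (May 19, 2004) before Quinn (Oct 21, 2004) before Vasquez (Oct 25, 2004) before Dimitriou (Aug 2, 2005) before Whitfield (Mar 23, 2007).
Full order: Romero, Nakamura, Yilmaz, Quinn, Vasquez, Dimitriou, Whitfield.

Romero, Nakamura, Yilmaz, Quinn, Vasquez, Dimitriou, Whitfield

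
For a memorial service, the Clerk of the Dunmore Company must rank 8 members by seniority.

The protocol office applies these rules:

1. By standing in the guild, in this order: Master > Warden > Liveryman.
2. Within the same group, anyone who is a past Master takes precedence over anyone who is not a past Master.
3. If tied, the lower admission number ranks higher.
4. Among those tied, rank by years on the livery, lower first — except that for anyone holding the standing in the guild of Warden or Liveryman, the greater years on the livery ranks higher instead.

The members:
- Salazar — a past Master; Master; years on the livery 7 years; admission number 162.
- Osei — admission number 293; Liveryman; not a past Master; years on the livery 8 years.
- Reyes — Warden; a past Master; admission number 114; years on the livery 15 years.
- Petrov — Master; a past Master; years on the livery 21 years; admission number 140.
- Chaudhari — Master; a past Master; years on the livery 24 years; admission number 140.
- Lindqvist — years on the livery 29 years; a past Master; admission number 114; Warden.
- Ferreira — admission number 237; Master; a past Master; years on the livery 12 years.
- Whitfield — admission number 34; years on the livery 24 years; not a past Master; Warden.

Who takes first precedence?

By standing in the guild: Petrov, Chaudhari, Salazar and Ferreira (Master); then Lindqvist, Reyes and Whitfield (Warden); then Osei (Liveryman).
Petrov, Chaudhari, Salazar and Ferreira are each a past Master, so the next rule applies.
Among Petrov, Chaudhari, Salazar and Ferreira, by admission number (lower first): Petrov and Chaudhari (140) before Salazar (162) before Ferreira (237).
Among Petrov and Chaudhari, by years on the livery (lower first): Petrov (21 years) before Chaudhari (24 years).
Among Lindqvist, Reyes and Whitfield, a past Master before not a past Master: Lindqvist and Reyes (a past Master) before Whitfield (not a past Master).
Lindqvist and Reyes both have admission number 114, so the next rule applies.
Among Lindqvist and Reyes, by years on the livery (higher first) (reversed rule for this group): Lindqvist (29 years) before Reyes (15 years).
Order: Petrov, Chaudhari, Salazar, Ferreira, Lindqvist, Reyes, Whitfield, Osei.

Petrov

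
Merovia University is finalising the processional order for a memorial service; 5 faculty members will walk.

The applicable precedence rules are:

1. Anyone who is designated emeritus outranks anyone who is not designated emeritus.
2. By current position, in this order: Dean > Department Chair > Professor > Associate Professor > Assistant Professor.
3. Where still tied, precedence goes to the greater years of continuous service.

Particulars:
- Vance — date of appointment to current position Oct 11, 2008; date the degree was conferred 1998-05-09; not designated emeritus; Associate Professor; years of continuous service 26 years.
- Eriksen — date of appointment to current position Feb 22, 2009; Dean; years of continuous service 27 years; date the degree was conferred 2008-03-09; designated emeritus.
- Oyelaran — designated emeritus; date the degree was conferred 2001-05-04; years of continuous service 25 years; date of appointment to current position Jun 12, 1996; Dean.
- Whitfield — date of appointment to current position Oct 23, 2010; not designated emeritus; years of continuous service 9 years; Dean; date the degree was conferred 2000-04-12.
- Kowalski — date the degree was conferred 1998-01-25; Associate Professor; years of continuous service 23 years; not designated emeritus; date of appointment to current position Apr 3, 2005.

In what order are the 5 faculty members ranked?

By the first rule: Eriksen and Oyelaran (both designated emeritus); then Whitfield, Vance and Kowalski (each not designated emeritus).
Eriksen and Oyelaran are each Dean, so the next rule applies.
Among Eriksen and Oyelaran, by years of continuous service (higher first): Eriksen (27 years) before Oyelaran (25 years).
Among Whitfield, Vance and Kowalski, by current position: Whitfield (Dean) before Vance and Kowalski (Associate Professor).
Among Vance and Kowalski, by years of continuous service (higher first): Vance (26 years) before Kowalski (23 years).
Full order: Eriksen, Oyelaran, Whitfield, Vance, Kowalski.

Eriksen, Oyelaran, Whitfield, Vance, Kowalski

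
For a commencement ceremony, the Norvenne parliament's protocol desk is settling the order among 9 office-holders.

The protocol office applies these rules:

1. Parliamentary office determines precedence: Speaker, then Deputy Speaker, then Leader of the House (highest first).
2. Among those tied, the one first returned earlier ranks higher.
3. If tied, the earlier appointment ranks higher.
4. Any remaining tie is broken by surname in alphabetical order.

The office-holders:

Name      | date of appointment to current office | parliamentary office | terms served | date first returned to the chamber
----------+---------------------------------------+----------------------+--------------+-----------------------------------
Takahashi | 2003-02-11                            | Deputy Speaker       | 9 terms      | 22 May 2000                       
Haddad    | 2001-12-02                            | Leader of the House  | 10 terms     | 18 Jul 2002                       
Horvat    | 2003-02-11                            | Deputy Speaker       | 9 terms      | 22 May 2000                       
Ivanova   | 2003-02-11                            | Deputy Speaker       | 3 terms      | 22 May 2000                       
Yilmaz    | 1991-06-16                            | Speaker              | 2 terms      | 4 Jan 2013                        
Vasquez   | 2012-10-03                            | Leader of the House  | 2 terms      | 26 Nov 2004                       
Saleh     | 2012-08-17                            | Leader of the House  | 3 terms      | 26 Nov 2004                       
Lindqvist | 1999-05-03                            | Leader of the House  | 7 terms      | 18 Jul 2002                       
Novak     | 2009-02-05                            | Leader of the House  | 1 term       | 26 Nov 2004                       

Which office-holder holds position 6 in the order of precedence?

By parliamentary office: Yilmaz (Speaker); then Horvat, Ivanova and Takahashi (Deputy Speaker); then Lindqvist, Haddad, Novak, Saleh and Vasquez (Leader of the House).
Horvat, Ivanova and Takahashi all have date first returned to the chamber 22 May 2000, so the next rule applies.
Horvat, Ivanova and Takahashi all have date of appointment to current office 2003-02-11, so the next rule applies.
Among Horvat, Ivanova and Takahashi, alphabetically by surname: Horvat before Ivanova before Takahashi.
Among Lindqvist, Haddad, Novak, Saleh and Vasquez, by date first returned to the chamber (earlier first): Lindqvist and Haddad (18 Jul 2002) before Novak, Saleh and Vasquez (26 Nov 2004).
Among Lindqvist and Haddad, by date of appointment to current office (earlier first): Lindqvist (1999-05-03) before Haddad (2001-12-02).
Among Novak, Saleh and Vasquez, by date of appointment to current office (earlier first): Novak (2009-02-05) before Saleh (2012-08-17) before Vasquez (2012-10-03).
Order: Yilmaz, Horvat, Ivanova, Takahashi, Lindqvist, Haddad, Novak, Saleh, Vasquez.

Haddad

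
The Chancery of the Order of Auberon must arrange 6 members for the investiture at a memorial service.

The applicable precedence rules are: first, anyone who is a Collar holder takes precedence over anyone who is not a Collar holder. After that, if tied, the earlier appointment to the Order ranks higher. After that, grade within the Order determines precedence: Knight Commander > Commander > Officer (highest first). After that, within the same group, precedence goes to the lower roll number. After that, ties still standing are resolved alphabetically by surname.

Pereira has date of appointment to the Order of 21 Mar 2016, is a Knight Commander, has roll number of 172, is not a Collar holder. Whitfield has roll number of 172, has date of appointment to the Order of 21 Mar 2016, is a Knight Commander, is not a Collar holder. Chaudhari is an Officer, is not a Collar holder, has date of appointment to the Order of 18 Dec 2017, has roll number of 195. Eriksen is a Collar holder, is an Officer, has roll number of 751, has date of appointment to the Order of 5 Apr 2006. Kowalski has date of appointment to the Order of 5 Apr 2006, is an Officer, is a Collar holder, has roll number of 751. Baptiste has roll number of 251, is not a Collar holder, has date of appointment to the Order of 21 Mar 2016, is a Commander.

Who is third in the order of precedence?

Pereira

By the first rule: Eriksen and Kowalski (both a Collar holder); then Pereira, Whitfield, Baptiste and Chaudhari (each not a Collar holder).
Eriksen and Kowalski both have date of appointment to the Order 5 Apr 2006, so the next rule applies.
Eriksen and Kowalski are each Officer, so the next rule applies.
Eriksen and Kowalski both have roll number 751, so the next rule applies.
Among Eriksen and Kowalski, alphabetically by surname: Eriksen before Kowalski.
Among Pereira, Whitfield, Baptiste and Chaudhari, by date of appointment to the Order (earlier first): Pereira, Whitfield and Baptiste (21 Mar 2016) before Chaudhari (18 Dec 2017).
Among Pereira, Whitfield and Baptiste, by grade within the Order: Pereira and Whitfield (Knight Commander) before Baptiste (Commander).
Pereira and Whitfield both have roll number 172, so the next rule applies.
Among Pereira and Whitfield, alphabetically by surname: Pereira before Whitfield.
Order: Eriksen, Kowalski, Pereira, Whitfield, Baptiste, Chaudhari.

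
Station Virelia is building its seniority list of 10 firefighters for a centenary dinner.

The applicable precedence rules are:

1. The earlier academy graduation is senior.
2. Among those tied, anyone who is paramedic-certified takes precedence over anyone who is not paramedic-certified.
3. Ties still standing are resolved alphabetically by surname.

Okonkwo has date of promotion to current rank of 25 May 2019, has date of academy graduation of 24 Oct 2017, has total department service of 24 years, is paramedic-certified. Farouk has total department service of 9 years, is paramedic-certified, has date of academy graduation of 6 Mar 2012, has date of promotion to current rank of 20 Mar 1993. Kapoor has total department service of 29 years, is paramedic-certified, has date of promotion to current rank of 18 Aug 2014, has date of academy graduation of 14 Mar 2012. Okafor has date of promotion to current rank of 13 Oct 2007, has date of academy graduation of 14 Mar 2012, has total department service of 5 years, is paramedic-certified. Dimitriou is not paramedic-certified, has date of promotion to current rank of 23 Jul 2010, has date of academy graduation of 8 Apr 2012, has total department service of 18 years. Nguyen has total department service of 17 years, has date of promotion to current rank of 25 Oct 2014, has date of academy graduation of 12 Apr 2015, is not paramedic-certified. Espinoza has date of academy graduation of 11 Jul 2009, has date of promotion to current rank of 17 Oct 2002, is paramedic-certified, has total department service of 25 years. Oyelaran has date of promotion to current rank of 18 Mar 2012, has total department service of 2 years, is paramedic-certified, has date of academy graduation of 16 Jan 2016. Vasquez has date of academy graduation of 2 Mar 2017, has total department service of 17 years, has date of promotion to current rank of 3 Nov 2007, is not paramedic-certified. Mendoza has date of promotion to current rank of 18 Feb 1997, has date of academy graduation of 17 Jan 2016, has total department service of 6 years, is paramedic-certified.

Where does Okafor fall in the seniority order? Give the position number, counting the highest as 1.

4

By date of academy graduation (earlier first): Espinoza (11 Jul 2009); then Farouk (6 Mar 2012); then Kapoor and Okafor (both 14 Mar 2012); then Dimitriou (8 Apr 2012); then Nguyen (12 Apr 2015); then Oyelaran (16 Jan 2016); then Mendoza (17 Jan 2016); then Vasquez (2 Mar 2017); then Okonkwo (24 Oct 2017).
Kapoor and Okafor are each paramedic-certified, so the next rule applies.
Among Kapoor and Okafor, alphabetically by surname: Kapoor before Okafor.
Order: Espinoza, Farouk, Kapoor, Okafor, Dimitriou, Nguyen, Oyelaran, Mendoza, Vasquez, Okonkwo. So position 4.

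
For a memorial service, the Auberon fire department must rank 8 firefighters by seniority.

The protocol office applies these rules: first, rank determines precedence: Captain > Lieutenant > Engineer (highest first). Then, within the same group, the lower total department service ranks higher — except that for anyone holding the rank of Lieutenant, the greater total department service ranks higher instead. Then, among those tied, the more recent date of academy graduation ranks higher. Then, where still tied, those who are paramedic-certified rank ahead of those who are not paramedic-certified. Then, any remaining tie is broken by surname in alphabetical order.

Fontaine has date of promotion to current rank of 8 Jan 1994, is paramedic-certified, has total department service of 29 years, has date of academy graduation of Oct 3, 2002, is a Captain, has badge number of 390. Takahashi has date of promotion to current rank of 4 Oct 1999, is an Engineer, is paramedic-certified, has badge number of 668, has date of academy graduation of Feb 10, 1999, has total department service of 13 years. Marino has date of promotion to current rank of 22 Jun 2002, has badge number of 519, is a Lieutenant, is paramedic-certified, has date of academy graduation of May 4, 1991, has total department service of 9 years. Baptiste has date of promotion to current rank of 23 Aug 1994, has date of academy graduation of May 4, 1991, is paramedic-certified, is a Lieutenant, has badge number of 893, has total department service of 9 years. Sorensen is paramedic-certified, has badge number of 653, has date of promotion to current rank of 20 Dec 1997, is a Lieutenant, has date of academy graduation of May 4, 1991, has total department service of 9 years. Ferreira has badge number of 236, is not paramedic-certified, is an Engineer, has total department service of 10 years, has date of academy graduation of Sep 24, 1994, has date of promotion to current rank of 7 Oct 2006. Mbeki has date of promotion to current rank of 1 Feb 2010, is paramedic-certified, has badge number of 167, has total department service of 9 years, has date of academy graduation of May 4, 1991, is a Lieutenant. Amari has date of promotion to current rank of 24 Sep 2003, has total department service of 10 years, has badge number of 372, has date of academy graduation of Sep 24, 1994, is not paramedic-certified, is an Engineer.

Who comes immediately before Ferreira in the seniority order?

Amari

By rank: Fontaine (Captain); then Baptiste, Marino, Mbeki and Sorensen (Lieutenant); then Amari, Ferreira and Takahashi (Engineer).
Baptiste, Marino, Mbeki and Sorensen all have total department service 9 years, so the next rule applies.
Baptiste, Marino, Mbeki and Sorensen all have date of academy graduation May 4, 1991, so the next rule applies.
Baptiste, Marino, Mbeki and Sorensen are each paramedic-certified, so the next rule applies.
Among Baptiste, Marino, Mbeki and Sorensen, alphabetically by surname: Baptiste before Marino before Mbeki before Sorensen.
Among Amari, Ferreira and Takahashi, by total department service (lower first): Amari and Ferreira (10 years) before Takahashi (13 years).
Amari and Ferreira both have date of academy graduation Sep 24, 1994, so the next rule applies.
Amari and Ferreira are each not paramedic-certified, so the next rule applies.
Among Amari and Ferreira, alphabetically by surname: Amari before Ferreira.
Order: Fontaine, Baptiste, Marino, Mbeki, Sorensen, Amari, Ferreira, Takahashi.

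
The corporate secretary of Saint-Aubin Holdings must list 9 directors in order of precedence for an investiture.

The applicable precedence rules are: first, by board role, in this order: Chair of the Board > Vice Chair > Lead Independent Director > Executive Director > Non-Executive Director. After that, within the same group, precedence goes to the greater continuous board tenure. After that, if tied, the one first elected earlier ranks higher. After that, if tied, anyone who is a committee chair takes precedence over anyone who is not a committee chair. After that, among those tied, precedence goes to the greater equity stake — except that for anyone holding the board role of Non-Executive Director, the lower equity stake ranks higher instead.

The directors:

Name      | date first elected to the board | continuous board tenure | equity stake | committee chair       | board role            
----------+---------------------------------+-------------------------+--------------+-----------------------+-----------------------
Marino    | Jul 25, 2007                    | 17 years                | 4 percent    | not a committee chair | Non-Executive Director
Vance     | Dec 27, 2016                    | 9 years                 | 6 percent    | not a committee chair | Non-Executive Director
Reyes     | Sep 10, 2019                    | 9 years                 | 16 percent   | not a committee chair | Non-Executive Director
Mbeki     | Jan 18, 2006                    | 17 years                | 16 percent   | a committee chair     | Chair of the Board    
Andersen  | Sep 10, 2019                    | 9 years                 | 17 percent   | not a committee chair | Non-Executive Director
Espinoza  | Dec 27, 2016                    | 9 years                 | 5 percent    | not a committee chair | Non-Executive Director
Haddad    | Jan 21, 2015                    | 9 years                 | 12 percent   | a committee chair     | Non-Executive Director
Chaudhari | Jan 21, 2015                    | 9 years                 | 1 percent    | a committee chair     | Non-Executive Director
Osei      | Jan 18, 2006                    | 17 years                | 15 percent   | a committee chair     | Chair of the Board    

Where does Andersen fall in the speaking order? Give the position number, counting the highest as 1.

9

By board role: Mbeki and Osei (Chair of the Board); then Marino, Chaudhari, Haddad, Espinoza, Vance, Reyes and Andersen (Non-Executive Director).
Mbeki and Osei both have continuous board tenure 17 years, so the next rule applies.
Mbeki and Osei both have date first elected to the board Jan 18, 2006, so the next rule applies.
Mbeki and Osei are each a committee chair, so the next rule applies.
Among Mbeki and Osei, by equity stake (higher first): Mbeki (16 percent) before Osei (15 percent).
Among Marino, Chaudhari, Haddad, Espinoza, Vance, Reyes and Andersen, by continuous board tenure (higher first): Marino (17 years) before Chaudhari, Haddad, Espinoza, Vance, Reyes and Andersen (9 years).
Among Chaudhari, Haddad, Espinoza, Vance, Reyes and Andersen, by date first elected to the board (earlier first): Chaudhari and Haddad (Jan 21, 2015) before Espinoza and Vance (Dec 27, 2016) before Reyes and Andersen (Sep 10, 2019).
Chaudhari and Haddad are each a committee chair, so the next rule applies.
Among Chaudhari and Haddad, by equity stake (lower first) (reversed rule for this group): Chaudhari (1 percent) before Haddad (12 percent).
Espinoza and Vance are each not a committee chair, so the next rule applies.
Among Espinoza and Vance, by equity stake (lower first) (reversed rule for this group): Espinoza (5 percent) before Vance (6 percent).
Reyes and Andersen are each not a committee chair, so the next rule applies.
Among Reyes and Andersen, by equity stake (lower first) (reversed rule for this group): Reyes (16 percent) before Andersen (17 percent).
Order: Mbeki, Osei, Marino, Chaudhari, Haddad, Espinoza, Vance, Reyes, Andersen. So position 9.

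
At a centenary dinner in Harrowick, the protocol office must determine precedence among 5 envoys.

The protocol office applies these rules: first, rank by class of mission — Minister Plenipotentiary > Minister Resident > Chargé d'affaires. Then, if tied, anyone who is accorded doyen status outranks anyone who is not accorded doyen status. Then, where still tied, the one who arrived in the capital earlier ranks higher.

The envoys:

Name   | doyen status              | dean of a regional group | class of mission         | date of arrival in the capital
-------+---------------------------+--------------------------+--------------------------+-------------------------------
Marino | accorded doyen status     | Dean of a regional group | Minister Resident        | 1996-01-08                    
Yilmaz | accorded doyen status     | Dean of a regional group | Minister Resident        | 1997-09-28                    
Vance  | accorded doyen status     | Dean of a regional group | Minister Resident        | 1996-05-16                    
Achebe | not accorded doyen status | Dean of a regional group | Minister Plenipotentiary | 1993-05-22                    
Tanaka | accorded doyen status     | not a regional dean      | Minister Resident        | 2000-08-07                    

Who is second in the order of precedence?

Marino

By class of mission: Achebe (Minister Plenipotentiary); then Marino, Vance, Yilmaz and Tanaka (Minister Resident).
Marino, Vance, Yilmaz and Tanaka are each accorded doyen status, so the next rule applies.
Among Marino, Vance, Yilmaz and Tanaka, by date of arrival in the capital (earlier first): Marino (1996-01-08) before Vance (1996-05-16) before Yilmaz (1997-09-28) before Tanaka (2000-08-07).
Order: Achebe, Marino, Vance, Yilmaz, Tanaka.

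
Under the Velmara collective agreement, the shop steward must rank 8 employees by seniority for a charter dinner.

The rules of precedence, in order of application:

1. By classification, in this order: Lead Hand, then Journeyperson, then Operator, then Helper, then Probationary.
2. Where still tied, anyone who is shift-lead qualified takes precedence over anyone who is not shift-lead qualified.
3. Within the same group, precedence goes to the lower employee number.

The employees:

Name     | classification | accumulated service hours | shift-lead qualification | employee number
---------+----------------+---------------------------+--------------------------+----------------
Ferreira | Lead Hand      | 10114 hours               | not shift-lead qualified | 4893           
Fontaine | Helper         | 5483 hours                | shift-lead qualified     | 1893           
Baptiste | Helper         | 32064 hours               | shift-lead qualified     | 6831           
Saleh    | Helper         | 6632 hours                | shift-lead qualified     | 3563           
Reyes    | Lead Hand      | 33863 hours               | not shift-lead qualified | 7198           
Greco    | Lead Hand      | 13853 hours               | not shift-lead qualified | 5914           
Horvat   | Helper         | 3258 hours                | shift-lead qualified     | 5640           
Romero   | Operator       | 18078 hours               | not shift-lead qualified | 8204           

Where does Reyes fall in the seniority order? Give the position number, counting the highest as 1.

By classification: Ferreira, Greco and Reyes (Lead Hand); then Romero (Operator); then Fontaine, Saleh, Horvat and Baptiste (Helper).
Ferreira, Greco and Reyes are each not shift-lead qualified, so the next rule applies.
Among Ferreira, Greco and Reyes, by employee number (lower first): Ferreira (4893) before Greco (5914) before Reyes (7198).
Fontaine, Saleh, Horvat and Baptiste are each shift-lead qualified, so the next rule applies.
Among Fontaine, Saleh, Horvat and Baptiste, by employee number (lower first): Fontaine (1893) before Saleh (3563) before Horvat (5640) before Baptiste (6831).
Order: Ferreira, Greco, Reyes, Romero, Fontaine, Saleh, Horvat, Baptiste. So position 3.

3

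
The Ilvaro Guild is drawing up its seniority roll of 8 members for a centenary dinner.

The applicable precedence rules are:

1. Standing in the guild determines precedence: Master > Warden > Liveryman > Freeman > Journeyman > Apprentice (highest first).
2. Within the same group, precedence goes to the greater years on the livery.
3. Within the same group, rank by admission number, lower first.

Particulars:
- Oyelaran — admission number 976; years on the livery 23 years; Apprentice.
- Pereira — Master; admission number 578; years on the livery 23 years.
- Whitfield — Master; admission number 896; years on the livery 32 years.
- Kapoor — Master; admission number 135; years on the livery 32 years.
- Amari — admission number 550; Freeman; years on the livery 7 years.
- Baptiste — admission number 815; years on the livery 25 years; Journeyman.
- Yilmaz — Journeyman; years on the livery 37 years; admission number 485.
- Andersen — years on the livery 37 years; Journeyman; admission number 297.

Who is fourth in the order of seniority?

By standing in the guild: Kapoor, Whitfield and Pereira (Master); then Amari (Freeman); then Andersen, Yilmaz and Baptiste (Journeyman); then Oyelaran (Apprentice).
Among Kapoor, Whitfield and Pereira, by years on the livery (higher first): Kapoor and Whitfield (32 years) before Pereira (23 years).
Among Kapoor and Whitfield, by admission number (lower first): Kapoor (135) before Whitfield (896).
Among Andersen, Yilmaz and Baptiste, by years on the livery (higher first): Andersen and Yilmaz (37 years) before Baptiste (25 years).
Among Andersen and Yilmaz, by admission number (lower first): Andersen (297) before Yilmaz (485).
Order: Kapoor, Whitfield, Pereira, Amari, Andersen, Yilmaz, Baptiste, Oyelaran.

Amari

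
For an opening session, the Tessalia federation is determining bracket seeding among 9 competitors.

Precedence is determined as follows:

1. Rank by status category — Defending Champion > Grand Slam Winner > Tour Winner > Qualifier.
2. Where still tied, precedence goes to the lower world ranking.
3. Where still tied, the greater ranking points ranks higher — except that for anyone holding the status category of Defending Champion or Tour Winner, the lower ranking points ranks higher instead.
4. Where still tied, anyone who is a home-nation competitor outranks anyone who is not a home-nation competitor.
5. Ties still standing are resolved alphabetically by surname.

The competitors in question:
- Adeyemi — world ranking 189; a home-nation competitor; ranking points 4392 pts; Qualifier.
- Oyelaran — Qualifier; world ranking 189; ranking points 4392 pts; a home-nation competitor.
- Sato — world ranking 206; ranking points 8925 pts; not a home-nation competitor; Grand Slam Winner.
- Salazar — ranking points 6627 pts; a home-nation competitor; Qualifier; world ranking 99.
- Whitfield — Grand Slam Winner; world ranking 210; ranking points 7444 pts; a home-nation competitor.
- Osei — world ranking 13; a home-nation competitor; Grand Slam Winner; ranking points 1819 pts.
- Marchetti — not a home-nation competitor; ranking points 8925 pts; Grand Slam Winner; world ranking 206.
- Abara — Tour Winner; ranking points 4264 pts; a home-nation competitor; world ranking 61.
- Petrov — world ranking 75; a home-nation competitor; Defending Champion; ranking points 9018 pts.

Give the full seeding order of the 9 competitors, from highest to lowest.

By status category: Petrov (Defending Champion); then Osei, Marchetti, Sato and Whitfield (Grand Slam Winner); then Abara (Tour Winner); then Salazar, Adeyemi and Oyelaran (Qualifier).
Among Osei, Marchetti, Sato and Whitfield, by world ranking (lower first): Osei (13) before Marchetti and Sato (206) before Whitfield (210).
Marchetti and Sato both have ranking points 8925 pts, so the next rule applies.
Marchetti and Sato are each not a home-nation competitor, so the next rule applies.
Among Marchetti and Sato, alphabetically by surname: Marchetti before Sato.
Among Salazar, Adeyemi and Oyelaran, by world ranking (lower first): Salazar (99) before Adeyemi and Oyelaran (189).
Adeyemi and Oyelaran both have ranking points 4392 pts, so the next rule applies.
Adeyemi and Oyelaran are each a home-nation competitor, so the next rule applies.
Among Adeyemi and Oyelaran, alphabetically by surname: Adeyemi before Oyelaran.
Full order: Petrov, Osei, Marchetti, Sato, Whitfield, Abara, Salazar, Adeyemi, Oyelaran.

Petrov, Osei, Marchetti, Sato, Whitfield, Abara, Salazar, Adeyemi, Oyelaran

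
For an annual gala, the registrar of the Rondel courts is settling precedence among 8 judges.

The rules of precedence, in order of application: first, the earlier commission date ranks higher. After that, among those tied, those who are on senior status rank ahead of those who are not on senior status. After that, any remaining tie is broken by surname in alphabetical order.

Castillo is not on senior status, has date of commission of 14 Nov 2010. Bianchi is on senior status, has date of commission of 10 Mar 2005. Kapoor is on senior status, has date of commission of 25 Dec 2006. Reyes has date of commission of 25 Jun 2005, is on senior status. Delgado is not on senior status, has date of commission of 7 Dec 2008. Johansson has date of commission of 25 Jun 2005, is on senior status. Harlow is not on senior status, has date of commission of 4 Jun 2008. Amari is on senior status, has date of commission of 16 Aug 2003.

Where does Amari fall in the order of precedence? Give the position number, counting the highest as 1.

1

By date of commission (earlier first): Amari (16 Aug 2003); then Bianchi (10 Mar 2005); then Johansson and Reyes (both 25 Jun 2005); then Kapoor (25 Dec 2006); then Harlow (4 Jun 2008); then Delgado (7 Dec 2008); then Castillo (14 Nov 2010).
Johansson and Reyes are each on senior status, so the next rule applies.
Among Johansson and Reyes, alphabetically by surname: Johansson before Reyes.
Order: Amari, Bianchi, Johansson, Reyes, Kapoor, Harlow, Delgado, Castillo. So position 1.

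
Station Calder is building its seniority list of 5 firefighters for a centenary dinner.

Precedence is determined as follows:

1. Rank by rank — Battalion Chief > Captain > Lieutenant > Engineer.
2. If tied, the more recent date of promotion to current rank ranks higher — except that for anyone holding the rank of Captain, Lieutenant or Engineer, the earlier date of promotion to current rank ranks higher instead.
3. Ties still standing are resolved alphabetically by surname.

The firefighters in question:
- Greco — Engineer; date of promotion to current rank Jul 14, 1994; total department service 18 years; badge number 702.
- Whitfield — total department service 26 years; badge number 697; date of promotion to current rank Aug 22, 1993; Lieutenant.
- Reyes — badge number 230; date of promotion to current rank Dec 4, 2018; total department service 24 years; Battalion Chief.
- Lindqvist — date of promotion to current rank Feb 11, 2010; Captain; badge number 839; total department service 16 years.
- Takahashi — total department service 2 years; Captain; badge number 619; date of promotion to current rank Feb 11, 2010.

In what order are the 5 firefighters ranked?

By rank: Reyes (Battalion Chief); then Lindqvist and Takahashi (Captain); then Whitfield (Lieutenant); then Greco (Engineer).
Lindqvist and Takahashi both have date of promotion to current rank Feb 11, 2010, so the next rule applies.
Among Lindqvist and Takahashi, alphabetically by surname: Lindqvist before Takahashi.
Full order: Reyes, Lindqvist, Takahashi, Whitfield, Greco.

Reyes, Lindqvist, Takahashi, Whitfield, Greco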